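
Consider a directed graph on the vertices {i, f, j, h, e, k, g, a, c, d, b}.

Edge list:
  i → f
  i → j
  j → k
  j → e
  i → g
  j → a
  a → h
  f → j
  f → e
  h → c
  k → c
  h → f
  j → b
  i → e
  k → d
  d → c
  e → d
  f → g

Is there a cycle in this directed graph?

DFS with white/gray/black marking, starting from e:
e gray
  d gray
    c gray
    c black
  d black
e black
i gray
  g gray
  g black
  i→e: e black — skip
  f gray
    f→g: g black — skip
    j gray
      b gray
      b black
      j→e: e black — skip
      k gray
        k→c: c black — skip
        k→d: d black — skip
      k black
      a gray
        h gray
          h→f: f is gray → back edge
Back edge found, so a cycle exists: f → j → a → h → f.

Yes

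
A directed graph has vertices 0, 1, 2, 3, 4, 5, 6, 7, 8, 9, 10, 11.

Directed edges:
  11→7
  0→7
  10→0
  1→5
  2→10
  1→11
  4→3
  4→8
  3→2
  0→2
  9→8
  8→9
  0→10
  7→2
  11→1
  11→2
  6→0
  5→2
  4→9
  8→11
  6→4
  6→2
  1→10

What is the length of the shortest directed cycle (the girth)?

2

For each vertex v, BFS finds the shortest path from v back to v.
The shortest such closed walk is 9 → 8 → 9, length 2.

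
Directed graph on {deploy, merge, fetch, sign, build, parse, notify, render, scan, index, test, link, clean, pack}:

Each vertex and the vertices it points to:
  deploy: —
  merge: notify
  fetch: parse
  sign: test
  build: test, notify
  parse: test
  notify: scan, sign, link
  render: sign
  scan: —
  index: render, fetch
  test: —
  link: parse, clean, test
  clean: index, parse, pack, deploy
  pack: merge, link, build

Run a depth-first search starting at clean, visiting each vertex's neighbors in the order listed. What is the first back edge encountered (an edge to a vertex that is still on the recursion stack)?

link→clean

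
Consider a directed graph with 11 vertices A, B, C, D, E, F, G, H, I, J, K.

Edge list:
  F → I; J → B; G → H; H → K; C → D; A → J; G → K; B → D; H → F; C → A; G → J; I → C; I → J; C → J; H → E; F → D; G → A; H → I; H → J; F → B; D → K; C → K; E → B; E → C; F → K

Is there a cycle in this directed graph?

DFS with white/gray/black marking, starting from B:
B gray
  D gray
    K gray
    K black
  D black
B black
A gray
  J gray
    J→B: B black — skip
  J black
A black
C gray
  C→K: K black — skip
  C→A: A black — skip
  C→J: J black — skip
  C→D: D black — skip
C black
E gray
  E→B: B black — skip
  E→C: C black — skip
E black
F gray
  F→B: B black — skip
  F→K: K black — skip
  I gray
    I→C: C black — skip
    I→J: J black — skip
  I black
  F→D: D black — skip
F black
G gray
  G→A: A black — skip
  H gray
    H→F: F black — skip
    H→I: I black — skip
    H→J: J black — skip
    H→E: E black — skip
    H→K: K black — skip
  H black
  G→J: J black — skip
  G→K: K black — skip
G black
Every edge goes to a white or black vertex — no back edge, so the graph is acyclic.

No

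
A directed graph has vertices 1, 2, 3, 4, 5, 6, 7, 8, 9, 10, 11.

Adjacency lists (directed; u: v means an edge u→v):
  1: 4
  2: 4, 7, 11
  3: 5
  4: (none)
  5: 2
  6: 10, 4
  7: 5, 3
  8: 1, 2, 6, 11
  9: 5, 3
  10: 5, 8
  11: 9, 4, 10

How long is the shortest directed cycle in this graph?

For each vertex v, BFS finds the shortest path from v back to v.
The shortest such closed walk is 8 → 11 → 10 → 8, length 3.

3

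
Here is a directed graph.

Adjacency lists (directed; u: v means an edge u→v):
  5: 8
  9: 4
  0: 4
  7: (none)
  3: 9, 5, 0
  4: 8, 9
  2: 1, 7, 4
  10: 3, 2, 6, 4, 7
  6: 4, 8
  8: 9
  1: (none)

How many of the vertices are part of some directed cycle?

A vertex is on a directed cycle iff it belongs to a strongly connected component of size ≥ 2 (or has a self-loop).
The vertices on cycles are {4, 8, 9} — 3 in total.

3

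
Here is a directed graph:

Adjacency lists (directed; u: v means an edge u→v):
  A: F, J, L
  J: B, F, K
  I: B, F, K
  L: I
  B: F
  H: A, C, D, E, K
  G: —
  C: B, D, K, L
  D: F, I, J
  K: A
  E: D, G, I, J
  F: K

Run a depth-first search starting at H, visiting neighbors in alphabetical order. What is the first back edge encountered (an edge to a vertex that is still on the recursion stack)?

K->A

DFS from H (visiting neighbors in alphabetical order); mark gray on enter, black on exit:
H gray
  A gray
    F gray
      K gray
        K→A: A is gray → back edge
First back edge: K → A.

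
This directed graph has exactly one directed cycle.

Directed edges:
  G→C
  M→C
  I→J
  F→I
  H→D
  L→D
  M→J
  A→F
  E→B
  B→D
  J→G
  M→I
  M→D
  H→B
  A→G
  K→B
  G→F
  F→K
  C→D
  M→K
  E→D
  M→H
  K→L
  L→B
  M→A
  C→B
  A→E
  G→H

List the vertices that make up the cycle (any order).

DFS with gray/black marking from I:
I gray
  J gray
    G gray
      H gray
        B gray
          D gray
          D black
        B black
        H→D: D black — skip
      H black
      C gray
        C→B: B black — skip
        C→D: D black — skip
      C black
      F gray
        F→I: I is gray → back edge
Back edge closes the cycle I → J → G → F → I; its vertices are {F, G, I, J}.

F, G, I, J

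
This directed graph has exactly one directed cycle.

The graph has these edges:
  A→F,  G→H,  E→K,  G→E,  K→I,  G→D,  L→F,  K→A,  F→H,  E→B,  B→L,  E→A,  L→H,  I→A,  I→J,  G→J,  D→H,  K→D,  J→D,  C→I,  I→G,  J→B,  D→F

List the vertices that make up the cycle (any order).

E, G, I, K

DFS with gray/black marking from I:
I gray
  A gray
    F gray
      H gray
      H black
    F black
  A black
  J gray
    B gray
      L gray
        L→H: H black — skip
        L→F: F black — skip
      L black
    B black
    D gray
      D→F: F black — skip
      D→H: H black — skip
    D black
  J black
  G gray
    G→H: H black — skip
    G→D: D black — skip
    G→J: J black — skip
    E gray
      E→A: A black — skip
      E→B: B black — skip
      K gray
        K→D: D black — skip
        K→I: I is gray → back edge
Back edge closes the cycle I → G → E → K → I; its vertices are {E, G, I, K}.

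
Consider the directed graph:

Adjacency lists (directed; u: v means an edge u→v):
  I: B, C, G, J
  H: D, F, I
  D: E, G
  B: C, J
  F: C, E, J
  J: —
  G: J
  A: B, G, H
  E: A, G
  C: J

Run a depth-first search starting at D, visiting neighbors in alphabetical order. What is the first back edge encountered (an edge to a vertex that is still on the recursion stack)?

H->D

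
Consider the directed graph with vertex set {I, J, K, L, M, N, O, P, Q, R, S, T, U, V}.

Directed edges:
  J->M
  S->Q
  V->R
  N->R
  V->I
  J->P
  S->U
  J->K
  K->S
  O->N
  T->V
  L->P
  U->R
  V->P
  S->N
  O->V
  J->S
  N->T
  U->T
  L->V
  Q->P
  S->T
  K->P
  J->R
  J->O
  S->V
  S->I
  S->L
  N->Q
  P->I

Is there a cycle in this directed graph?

No

DFS with white/gray/black marking, starting from T:
T gray
  V gray
    R gray
    R black
    I gray
    I black
    P gray
      P→I: I black — skip
    P black
  V black
T black
J gray
  J→P: P black — skip
  J→R: R black — skip
  S gray
    N gray
      Q gray
        Q→P: P black — skip
      Q black
      N→R: R black — skip
      N→T: T black — skip
    N black
    S→Q: Q black — skip
    S→T: T black — skip
    U gray
      U→R: R black — skip
      U→T: T black — skip
    U black
    S→V: V black — skip
    S→I: I black — skip
    L gray
      L→V: V black — skip
      L→P: P black — skip
    L black
  S black
  O gray
    O→N: N black — skip
    O→V: V black — skip
  O black
  M gray
  M black
  K gray
    K→S: S black — skip
    K→P: P black — skip
  K black
J black
Every edge goes to a white or black vertex — no back edge, so the graph is acyclic.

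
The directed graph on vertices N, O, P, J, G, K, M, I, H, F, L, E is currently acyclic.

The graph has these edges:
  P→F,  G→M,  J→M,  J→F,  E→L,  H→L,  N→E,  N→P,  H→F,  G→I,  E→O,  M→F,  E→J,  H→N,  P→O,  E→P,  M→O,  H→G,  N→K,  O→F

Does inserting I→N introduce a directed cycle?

Adding I→N creates a cycle iff N can already reach I.
Explore from N: no path reaches I. The graph stays acyclic.

No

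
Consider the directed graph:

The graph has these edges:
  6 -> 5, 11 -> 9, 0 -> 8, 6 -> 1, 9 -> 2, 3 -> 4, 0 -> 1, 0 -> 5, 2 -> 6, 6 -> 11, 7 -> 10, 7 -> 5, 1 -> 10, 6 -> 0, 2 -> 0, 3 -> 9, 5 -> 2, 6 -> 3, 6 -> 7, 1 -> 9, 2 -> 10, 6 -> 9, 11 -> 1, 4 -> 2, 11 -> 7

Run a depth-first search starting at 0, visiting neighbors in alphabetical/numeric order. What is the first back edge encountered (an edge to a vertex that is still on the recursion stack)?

2→0

DFS from 0 (visiting neighbors in alphabetical/numeric order); mark gray on enter, black on exit:
0 gray
  1 gray
    9 gray
      2 gray
        2→0: 0 is gray → back edge
First back edge: 2 → 0.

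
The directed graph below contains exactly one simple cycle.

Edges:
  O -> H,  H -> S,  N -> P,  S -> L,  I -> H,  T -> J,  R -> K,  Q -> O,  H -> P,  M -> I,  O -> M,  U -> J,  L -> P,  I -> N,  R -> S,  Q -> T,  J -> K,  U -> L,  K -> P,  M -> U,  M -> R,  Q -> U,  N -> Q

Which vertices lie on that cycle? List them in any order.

DFS with gray/black marking from Q:
Q gray
  O gray
    H gray
      S gray
        L gray
          P gray
          P black
        L black
      S black
      H→P: P black — skip
    H black
    M gray
      U gray
        U→L: L black — skip
        J gray
          K gray
            K→P: P black — skip
          K black
        J black
      U black
      R gray
        R→K: K black — skip
        R→S: S black — skip
      R black
      I gray
        I→H: H black — skip
        N gray
          N→Q: Q is gray → back edge
Back edge closes the cycle Q → O → M → I → N → Q; its vertices are {I, M, N, O, Q}.

I, M, N, O, Q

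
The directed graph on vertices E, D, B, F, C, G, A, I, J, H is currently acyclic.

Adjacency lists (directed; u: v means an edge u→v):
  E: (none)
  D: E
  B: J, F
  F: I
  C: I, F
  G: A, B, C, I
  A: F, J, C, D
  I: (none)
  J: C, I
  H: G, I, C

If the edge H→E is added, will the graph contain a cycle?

Adding H→E creates a cycle iff E can already reach H.
Explore from E: no path reaches H. The graph stays acyclic.

No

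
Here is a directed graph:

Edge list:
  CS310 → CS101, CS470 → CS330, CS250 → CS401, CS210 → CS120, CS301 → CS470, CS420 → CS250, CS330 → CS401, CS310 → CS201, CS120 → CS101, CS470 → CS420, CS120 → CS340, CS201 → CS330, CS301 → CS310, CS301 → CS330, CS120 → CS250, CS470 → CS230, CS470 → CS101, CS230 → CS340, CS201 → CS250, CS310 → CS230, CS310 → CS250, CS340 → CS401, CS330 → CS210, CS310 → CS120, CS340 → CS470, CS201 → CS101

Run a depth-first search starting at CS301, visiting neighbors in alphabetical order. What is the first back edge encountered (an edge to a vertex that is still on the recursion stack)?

DFS from CS301 (visiting neighbors in alphabetical order); mark gray on enter, black on exit:
CS301 gray
  CS310 gray
    CS101 gray
    CS101 black
    CS120 gray
      CS120→CS101: CS101 black — skip
      CS250 gray
        CS401 gray
        CS401 black
      CS250 black
      CS340 gray
        CS340→CS401: CS401 black — skip
        CS470 gray
          CS470→CS101: CS101 black — skip
          CS230 gray
            CS230→CS340: CS340 is gray → back edge
First back edge: CS230 → CS340.

CS230->CS340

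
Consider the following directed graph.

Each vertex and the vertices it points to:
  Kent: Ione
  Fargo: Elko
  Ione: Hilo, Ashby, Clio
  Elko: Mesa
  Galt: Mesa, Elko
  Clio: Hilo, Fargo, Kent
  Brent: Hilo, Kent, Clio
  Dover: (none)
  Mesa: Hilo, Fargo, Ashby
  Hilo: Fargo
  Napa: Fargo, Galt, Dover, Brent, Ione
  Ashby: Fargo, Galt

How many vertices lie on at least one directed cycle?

A vertex is on a directed cycle iff it belongs to a strongly connected component of size ≥ 2 (or has a self-loop).
The vertices on cycles are {Clio, Elko, Galt, Hilo, Ione, Kent, Mesa, Ashby, Fargo} — 9 in total.

9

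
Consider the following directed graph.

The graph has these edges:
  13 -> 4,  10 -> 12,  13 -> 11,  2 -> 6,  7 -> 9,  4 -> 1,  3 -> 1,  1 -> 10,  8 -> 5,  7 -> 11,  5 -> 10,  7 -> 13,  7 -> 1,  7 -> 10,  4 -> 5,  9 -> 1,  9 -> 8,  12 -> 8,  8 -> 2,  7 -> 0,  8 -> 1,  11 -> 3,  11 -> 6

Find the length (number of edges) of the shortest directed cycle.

4

For each vertex v, BFS finds the shortest path from v back to v.
The shortest such closed walk is 10 → 12 → 8 → 5 → 10, length 4.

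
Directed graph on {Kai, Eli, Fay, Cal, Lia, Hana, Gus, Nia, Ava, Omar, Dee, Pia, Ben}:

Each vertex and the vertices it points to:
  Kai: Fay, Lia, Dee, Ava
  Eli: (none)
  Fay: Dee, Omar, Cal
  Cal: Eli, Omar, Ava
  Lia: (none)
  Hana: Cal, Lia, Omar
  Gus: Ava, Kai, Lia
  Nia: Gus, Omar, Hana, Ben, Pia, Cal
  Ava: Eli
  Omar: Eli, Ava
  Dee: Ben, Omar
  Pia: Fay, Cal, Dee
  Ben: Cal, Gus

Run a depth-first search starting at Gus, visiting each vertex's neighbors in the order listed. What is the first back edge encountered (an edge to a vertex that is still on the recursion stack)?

Ben→Gus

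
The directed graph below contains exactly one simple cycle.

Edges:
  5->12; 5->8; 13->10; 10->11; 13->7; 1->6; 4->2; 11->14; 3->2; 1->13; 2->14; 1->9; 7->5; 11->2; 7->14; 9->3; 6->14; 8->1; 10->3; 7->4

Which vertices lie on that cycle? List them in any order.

1, 5, 7, 8, 13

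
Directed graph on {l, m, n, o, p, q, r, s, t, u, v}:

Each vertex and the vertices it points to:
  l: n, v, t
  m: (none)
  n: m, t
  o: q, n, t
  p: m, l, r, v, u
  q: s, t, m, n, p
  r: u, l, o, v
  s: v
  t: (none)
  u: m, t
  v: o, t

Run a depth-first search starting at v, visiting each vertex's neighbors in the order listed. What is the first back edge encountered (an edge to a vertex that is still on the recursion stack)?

DFS from v (visiting each vertex's neighbors in the order listed); mark gray on enter, black on exit:
v gray
  o gray
    q gray
      s gray
        s→v: v is gray → back edge
First back edge: s → v.

s→v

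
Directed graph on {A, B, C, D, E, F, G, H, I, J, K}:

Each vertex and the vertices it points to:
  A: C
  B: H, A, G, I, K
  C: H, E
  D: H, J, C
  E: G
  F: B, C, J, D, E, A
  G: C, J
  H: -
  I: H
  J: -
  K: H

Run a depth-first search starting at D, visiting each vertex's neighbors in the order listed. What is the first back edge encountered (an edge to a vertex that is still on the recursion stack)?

G->C

DFS from D (visiting each vertex's neighbors in the order listed); mark gray on enter, black on exit:
D gray
  H gray
  H black
  J gray
  J black
  C gray
    C→H: H black — skip
    E gray
      G gray
        G→C: C is gray → back edge
First back edge: G → C.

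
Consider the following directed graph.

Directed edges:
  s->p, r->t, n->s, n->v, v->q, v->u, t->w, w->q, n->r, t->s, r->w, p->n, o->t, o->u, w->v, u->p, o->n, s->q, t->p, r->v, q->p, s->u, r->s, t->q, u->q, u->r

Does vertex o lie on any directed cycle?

o lies on a cycle iff there is a path from o back to itself.
Exploring from o, it never reaches itself; equivalently, its strongly connected component is a singleton.

No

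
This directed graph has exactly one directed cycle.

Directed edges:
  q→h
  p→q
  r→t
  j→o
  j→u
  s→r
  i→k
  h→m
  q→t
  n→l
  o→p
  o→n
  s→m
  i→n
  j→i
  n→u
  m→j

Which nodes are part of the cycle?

DFS with gray/black marking from m:
m gray
  j gray
    o gray
      p gray
        q gray
          h gray
            h→m: m is gray → back edge
Back edge closes the cycle m → j → o → p → q → h → m; its vertices are {h, j, m, o, p, q}.

h, j, m, o, p, q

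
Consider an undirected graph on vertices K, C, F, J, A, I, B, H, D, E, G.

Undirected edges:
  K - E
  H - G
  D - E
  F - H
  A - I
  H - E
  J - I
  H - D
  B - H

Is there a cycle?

Yes

DFS, tracking each vertex's parent; an edge to a visited non-parent vertex closes a cycle.
Start from K:
visit K (parent –)
  visit E (parent K)
    E–K: parent, skip
    visit H (parent E)
      visit G (parent H)
        G–H: parent, skip
      H–E: parent, skip
      visit F (parent H)
        F–H: parent, skip
      visit B (parent H)
        B–H: parent, skip
      visit D (parent H)
        D–E: E visited and ≠ parent → cycle
Cycle: E – H – D – E.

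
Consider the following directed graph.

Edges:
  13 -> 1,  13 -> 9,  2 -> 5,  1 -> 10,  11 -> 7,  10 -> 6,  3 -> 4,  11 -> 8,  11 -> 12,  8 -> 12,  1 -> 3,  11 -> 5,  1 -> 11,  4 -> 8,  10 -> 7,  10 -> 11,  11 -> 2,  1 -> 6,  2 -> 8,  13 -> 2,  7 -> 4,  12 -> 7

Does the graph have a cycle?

Yes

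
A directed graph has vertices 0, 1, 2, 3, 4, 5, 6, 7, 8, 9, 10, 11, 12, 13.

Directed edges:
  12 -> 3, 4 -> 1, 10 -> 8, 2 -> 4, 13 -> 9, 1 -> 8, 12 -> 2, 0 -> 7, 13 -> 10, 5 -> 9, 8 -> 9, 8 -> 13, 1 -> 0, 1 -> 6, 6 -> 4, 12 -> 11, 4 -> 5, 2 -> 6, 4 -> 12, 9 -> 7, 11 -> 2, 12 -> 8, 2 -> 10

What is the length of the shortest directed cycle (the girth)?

3

For each vertex v, BFS finds the shortest path from v back to v.
The shortest such closed walk is 4 → 1 → 6 → 4, length 3.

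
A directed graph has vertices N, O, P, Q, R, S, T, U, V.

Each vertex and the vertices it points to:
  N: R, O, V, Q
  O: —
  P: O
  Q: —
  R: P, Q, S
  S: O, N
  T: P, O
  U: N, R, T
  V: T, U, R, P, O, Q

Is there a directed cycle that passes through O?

No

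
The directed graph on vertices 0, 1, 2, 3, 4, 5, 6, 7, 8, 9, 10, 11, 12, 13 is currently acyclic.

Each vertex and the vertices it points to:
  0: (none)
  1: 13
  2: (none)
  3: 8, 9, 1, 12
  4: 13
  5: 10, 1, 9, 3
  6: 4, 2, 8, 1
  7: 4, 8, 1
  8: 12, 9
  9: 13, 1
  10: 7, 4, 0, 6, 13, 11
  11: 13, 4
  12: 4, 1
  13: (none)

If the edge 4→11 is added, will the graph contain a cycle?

Adding 4→11 creates a cycle iff 11 can already reach 4.
Path from 11: 11 → 4.
So 11 → … → 4 → 11 is a cycle.

Yes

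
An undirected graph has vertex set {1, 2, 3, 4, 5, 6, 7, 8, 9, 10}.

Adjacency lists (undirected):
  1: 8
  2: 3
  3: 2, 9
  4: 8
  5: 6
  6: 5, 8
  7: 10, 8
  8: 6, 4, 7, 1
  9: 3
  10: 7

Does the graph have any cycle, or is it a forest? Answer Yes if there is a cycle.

No

DFS, tracking each vertex's parent; an edge to a visited non-parent vertex closes a cycle.
Start from 4:
visit 4 (parent –)
  visit 8 (parent 4)
    visit 6 (parent 8)
      visit 5 (parent 6)
        5–6: parent, skip
      6–8: parent, skip
    8–4: parent, skip
    visit 7 (parent 8)
      visit 10 (parent 7)
        10–7: parent, skip
      7–8: parent, skip
    visit 1 (parent 8)
      1–8: parent, skip
visit 2 (parent –)
  visit 3 (parent 2)
    3–2: parent, skip
    visit 9 (parent 3)
      9–3: parent, skip
No non-parent visited neighbor found — the graph is a forest.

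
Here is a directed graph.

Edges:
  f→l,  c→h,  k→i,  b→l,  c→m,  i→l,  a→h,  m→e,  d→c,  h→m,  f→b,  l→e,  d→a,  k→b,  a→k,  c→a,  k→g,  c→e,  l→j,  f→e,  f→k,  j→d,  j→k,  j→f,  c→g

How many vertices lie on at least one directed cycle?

9

A vertex is on a directed cycle iff it belongs to a strongly connected component of size ≥ 2 (or has a self-loop).
The vertices on cycles are {a, b, c, d, f, i, j, k, l} — 9 in total.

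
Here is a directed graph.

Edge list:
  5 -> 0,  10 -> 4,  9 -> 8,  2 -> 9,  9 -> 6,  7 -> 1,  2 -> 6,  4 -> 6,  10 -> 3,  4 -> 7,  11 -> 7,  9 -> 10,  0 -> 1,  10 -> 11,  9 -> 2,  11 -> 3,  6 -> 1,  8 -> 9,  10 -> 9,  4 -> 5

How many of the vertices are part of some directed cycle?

A vertex is on a directed cycle iff it belongs to a strongly connected component of size ≥ 2 (or has a self-loop).
The vertices on cycles are {2, 8, 9, 10} — 4 in total.

4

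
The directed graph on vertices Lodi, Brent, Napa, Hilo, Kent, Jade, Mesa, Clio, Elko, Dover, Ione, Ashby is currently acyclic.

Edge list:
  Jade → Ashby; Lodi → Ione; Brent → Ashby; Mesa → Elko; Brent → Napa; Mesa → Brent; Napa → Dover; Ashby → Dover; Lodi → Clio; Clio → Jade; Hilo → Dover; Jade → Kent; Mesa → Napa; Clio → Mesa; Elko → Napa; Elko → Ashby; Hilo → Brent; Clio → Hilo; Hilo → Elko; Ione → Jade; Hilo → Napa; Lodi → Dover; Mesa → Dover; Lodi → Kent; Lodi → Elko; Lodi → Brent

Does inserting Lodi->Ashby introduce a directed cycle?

No

Adding Lodi→Ashby creates a cycle iff Ashby can already reach Lodi.
Explore from Ashby: no path reaches Lodi. The graph stays acyclic.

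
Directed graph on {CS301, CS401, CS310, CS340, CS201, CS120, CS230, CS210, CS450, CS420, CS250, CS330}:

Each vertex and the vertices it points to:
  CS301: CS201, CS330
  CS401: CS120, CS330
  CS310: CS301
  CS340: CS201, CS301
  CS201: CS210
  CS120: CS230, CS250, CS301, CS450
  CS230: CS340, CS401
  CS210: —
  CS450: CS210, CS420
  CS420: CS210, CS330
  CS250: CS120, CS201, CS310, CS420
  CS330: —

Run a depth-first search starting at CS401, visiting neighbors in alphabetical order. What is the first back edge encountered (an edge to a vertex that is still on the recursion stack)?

CS230→CS401

DFS from CS401 (visiting neighbors in alphabetical order); mark gray on enter, black on exit:
CS401 gray
  CS120 gray
    CS230 gray
      CS340 gray
        CS201 gray
          CS210 gray
          CS210 black
        CS201 black
        CS301 gray
          CS301→CS201: CS201 black — skip
          CS330 gray
          CS330 black
        CS301 black
      CS340 black
      CS230→CS401: CS401 is gray → back edge
First back edge: CS230 → CS401.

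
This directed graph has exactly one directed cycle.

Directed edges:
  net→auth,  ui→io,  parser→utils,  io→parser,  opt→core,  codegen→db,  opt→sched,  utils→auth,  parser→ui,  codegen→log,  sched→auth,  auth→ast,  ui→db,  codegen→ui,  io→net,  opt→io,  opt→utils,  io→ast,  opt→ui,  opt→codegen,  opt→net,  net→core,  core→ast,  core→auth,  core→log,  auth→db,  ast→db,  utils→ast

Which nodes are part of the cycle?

io, ui, parser

DFS with gray/black marking from io:
io gray
  ast gray
    db gray
    db black
  ast black
  net gray
    auth gray
      auth→ast: ast black — skip
      auth→db: db black — skip
    auth black
    core gray
      core→auth: auth black — skip
      log gray
      log black
      core→ast: ast black — skip
    core black
  net black
  parser gray
    ui gray
      ui→db: db black — skip
      ui→io: io is gray → back edge
Back edge closes the cycle io → parser → ui → io; its vertices are {io, ui, parser}.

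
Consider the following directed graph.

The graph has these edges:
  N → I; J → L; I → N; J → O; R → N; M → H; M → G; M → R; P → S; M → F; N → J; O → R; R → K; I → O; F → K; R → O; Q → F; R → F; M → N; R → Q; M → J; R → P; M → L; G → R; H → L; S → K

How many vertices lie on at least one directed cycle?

A vertex is on a directed cycle iff it belongs to a strongly connected component of size ≥ 2 (or has a self-loop).
The vertices on cycles are {I, J, N, O, R} — 5 in total.

5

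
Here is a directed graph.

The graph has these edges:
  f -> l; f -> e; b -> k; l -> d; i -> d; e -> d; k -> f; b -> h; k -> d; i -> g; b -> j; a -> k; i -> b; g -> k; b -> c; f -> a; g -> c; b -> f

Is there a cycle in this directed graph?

DFS with white/gray/black marking, starting from c:
c gray
c black
l gray
  d gray
  d black
l black
h gray
h black
i gray
  b gray
    k gray
      f gray
        f→l: l black — skip
        e gray
          e→d: d black — skip
        e black
        a gray
          a→k: k is gray → back edge
Back edge found, so a cycle exists: k → f → a → k.

Yes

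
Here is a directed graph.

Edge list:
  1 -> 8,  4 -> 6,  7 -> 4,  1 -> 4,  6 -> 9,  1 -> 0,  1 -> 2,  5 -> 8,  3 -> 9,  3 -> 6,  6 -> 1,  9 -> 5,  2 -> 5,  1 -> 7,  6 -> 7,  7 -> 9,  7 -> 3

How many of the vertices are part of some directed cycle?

5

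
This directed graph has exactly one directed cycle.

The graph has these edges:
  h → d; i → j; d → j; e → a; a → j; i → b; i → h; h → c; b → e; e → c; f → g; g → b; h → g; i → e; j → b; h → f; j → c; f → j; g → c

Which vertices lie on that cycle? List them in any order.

a, b, e, j

DFS with gray/black marking from e:
e gray
  c gray
  c black
  a gray
    j gray
      b gray
        b→e: e is gray → back edge
Back edge closes the cycle e → a → j → b → e; its vertices are {a, b, e, j}.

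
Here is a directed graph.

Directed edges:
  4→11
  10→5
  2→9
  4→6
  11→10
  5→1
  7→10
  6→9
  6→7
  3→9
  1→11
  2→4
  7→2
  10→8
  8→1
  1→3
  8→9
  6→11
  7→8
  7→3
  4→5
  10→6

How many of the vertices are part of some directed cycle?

A vertex is on a directed cycle iff it belongs to a strongly connected component of size ≥ 2 (or has a self-loop).
The vertices on cycles are {1, 2, 4, 5, 6, 7, 8, 10, 11} — 9 in total.

9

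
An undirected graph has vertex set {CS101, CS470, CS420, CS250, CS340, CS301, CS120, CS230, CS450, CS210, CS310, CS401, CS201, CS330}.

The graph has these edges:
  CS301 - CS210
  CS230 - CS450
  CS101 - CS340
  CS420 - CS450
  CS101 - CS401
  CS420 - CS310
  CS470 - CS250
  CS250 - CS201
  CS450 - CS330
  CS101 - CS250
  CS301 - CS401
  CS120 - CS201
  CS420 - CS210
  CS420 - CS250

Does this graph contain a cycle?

Yes

DFS, tracking each vertex's parent; an edge to a visited non-parent vertex closes a cycle.
Start from CS470:
visit CS470 (parent –)
  visit CS250 (parent CS470)
    visit CS201 (parent CS250)
      CS201–CS250: parent, skip
      visit CS120 (parent CS201)
        CS120–CS201: parent, skip
    visit CS420 (parent CS250)
      visit CS450 (parent CS420)
        visit CS330 (parent CS450)
          CS330–CS450: parent, skip
        CS450–CS420: parent, skip
        visit CS230 (parent CS450)
          CS230–CS450: parent, skip
      CS420–CS250: parent, skip
      visit CS310 (parent CS420)
        CS310–CS420: parent, skip
      visit CS210 (parent CS420)
        CS210–CS420: parent, skip
        visit CS301 (parent CS210)
          visit CS401 (parent CS301)
            visit CS101 (parent CS401)
              visit CS340 (parent CS101)
                CS340–CS101: parent, skip
              CS101–CS401: parent, skip
              CS101–CS250: CS250 visited and ≠ parent → cycle
Cycle: CS250 – CS420 – CS210 – CS301 – CS401 – CS101 – CS250.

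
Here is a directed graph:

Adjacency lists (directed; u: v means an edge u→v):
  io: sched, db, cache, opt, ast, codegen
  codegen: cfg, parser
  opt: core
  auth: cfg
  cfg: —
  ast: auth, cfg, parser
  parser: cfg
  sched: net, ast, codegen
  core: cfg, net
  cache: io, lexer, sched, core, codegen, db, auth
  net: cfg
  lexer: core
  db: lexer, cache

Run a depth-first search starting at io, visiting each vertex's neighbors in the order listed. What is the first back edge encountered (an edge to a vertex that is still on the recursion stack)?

cache→io

DFS from io (visiting each vertex's neighbors in the order listed); mark gray on enter, black on exit:
io gray
  sched gray
    net gray
      cfg gray
      cfg black
    net black
    ast gray
      auth gray
        auth→cfg: cfg black — skip
      auth black
      ast→cfg: cfg black — skip
      parser gray
        parser→cfg: cfg black — skip
      parser black
    ast black
    codegen gray
      codegen→cfg: cfg black — skip
      codegen→parser: parser black — skip
    codegen black
  sched black
  db gray
    lexer gray
      core gray
        core→cfg: cfg black — skip
        core→net: net black — skip
      core black
    lexer black
    cache gray
      cache→io: io is gray → back edge
First back edge: cache → io.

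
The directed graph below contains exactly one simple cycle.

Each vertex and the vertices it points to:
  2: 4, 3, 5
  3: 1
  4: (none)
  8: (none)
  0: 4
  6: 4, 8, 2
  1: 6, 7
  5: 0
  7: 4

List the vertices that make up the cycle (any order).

1, 2, 3, 6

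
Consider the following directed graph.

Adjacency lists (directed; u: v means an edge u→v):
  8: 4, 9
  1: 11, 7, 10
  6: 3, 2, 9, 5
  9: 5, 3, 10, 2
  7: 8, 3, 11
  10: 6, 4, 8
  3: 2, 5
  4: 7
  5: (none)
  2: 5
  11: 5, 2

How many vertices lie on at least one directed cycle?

A vertex is on a directed cycle iff it belongs to a strongly connected component of size ≥ 2 (or has a self-loop).
The vertices on cycles are {4, 6, 7, 8, 9, 10} — 6 in total.

6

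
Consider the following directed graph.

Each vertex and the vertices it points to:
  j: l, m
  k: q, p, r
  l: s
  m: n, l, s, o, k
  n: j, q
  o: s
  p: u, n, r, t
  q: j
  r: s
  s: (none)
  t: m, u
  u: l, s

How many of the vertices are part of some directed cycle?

A vertex is on a directed cycle iff it belongs to a strongly connected component of size ≥ 2 (or has a self-loop).
The vertices on cycles are {j, k, m, n, p, q, t} — 7 in total.

7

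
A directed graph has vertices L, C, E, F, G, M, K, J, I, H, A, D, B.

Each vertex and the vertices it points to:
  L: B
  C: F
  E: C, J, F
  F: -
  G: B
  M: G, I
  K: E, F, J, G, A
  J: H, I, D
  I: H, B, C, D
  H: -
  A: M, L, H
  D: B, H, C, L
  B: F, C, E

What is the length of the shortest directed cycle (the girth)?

4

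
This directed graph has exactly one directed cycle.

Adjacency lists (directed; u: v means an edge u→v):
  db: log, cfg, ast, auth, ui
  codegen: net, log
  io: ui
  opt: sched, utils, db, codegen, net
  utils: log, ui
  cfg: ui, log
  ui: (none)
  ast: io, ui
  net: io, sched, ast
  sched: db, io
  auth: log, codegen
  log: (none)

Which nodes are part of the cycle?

db, net, auth, sched, codegen

DFS with gray/black marking from db:
db gray
  log gray
  log black
  cfg gray
    ui gray
    ui black
    cfg→log: log black — skip
  cfg black
  ast gray
    io gray
      io→ui: ui black — skip
    io black
    ast→ui: ui black — skip
  ast black
  auth gray
    auth→log: log black — skip
    codegen gray
      net gray
        net→io: io black — skip
        sched gray
          sched→db: db is gray → back edge
Back edge closes the cycle db → auth → codegen → net → sched → db; its vertices are {db, net, auth, sched, codegen}.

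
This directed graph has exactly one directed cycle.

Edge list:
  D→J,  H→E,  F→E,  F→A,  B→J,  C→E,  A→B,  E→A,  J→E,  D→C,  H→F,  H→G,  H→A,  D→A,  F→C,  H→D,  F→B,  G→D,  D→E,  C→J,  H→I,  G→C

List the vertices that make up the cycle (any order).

A, B, E, J

DFS with gray/black marking from A:
A gray
  B gray
    J gray
      E gray
        E→A: A is gray → back edge
Back edge closes the cycle A → B → J → E → A; its vertices are {A, B, E, J}.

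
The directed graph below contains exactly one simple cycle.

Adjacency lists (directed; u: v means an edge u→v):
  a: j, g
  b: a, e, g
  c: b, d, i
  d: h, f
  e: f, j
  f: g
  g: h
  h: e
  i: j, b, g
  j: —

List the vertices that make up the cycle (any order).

DFS with gray/black marking from h:
h gray
  e gray
    f gray
      g gray
        g→h: h is gray → back edge
Back edge closes the cycle h → e → f → g → h; its vertices are {e, f, g, h}.

e, f, g, h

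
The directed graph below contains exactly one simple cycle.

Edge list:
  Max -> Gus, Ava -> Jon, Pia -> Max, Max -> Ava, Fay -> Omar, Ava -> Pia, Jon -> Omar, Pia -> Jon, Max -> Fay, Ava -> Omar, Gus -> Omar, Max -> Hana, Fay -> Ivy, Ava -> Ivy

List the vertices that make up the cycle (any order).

DFS with gray/black marking from Max:
Max gray
  Ava gray
    Jon gray
      Omar gray
      Omar black
    Jon black
    Pia gray
      Pia→Max: Max is gray → back edge
Back edge closes the cycle Max → Ava → Pia → Max; its vertices are {Ava, Max, Pia}.

Ava, Max, Pia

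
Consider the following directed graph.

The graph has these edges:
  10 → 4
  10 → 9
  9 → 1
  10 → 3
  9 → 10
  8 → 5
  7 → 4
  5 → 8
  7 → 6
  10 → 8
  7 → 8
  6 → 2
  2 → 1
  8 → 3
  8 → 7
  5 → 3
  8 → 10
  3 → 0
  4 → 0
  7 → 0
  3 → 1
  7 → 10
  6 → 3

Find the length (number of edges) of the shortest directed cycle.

For each vertex v, BFS finds the shortest path from v back to v.
The shortest such closed walk is 7 → 8 → 7, length 2.

2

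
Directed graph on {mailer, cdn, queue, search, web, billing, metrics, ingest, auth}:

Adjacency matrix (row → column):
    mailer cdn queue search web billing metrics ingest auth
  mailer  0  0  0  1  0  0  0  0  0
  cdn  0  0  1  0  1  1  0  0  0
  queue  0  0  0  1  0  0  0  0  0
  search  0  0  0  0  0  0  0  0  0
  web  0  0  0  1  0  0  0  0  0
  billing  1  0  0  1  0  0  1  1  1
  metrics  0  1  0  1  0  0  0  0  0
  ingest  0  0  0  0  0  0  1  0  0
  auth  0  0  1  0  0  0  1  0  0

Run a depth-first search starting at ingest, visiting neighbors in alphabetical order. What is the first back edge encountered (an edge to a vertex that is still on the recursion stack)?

DFS from ingest (visiting neighbors in alphabetical order); mark gray on enter, black on exit:
ingest gray
  metrics gray
    cdn gray
      billing gray
        auth gray
          auth→metrics: metrics is gray → back edge
First back edge: auth → metrics.

auth->metrics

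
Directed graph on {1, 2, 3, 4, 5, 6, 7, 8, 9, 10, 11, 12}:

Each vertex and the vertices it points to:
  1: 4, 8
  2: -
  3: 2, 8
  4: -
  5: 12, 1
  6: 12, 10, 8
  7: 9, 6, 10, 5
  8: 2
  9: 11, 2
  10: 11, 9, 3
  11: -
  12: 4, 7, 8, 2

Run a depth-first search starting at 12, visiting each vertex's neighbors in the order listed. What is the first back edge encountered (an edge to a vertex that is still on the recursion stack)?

6->12

DFS from 12 (visiting each vertex's neighbors in the order listed); mark gray on enter, black on exit:
12 gray
  4 gray
  4 black
  7 gray
    9 gray
      11 gray
      11 black
      2 gray
      2 black
    9 black
    6 gray
      6→12: 12 is gray → back edge
First back edge: 6 → 12.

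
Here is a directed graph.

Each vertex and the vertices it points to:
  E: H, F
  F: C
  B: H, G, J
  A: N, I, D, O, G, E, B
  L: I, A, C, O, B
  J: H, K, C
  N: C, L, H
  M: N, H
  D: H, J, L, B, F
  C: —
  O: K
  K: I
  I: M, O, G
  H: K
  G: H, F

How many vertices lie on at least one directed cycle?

13

A vertex is on a directed cycle iff it belongs to a strongly connected component of size ≥ 2 (or has a self-loop).
The vertices on cycles are {A, B, D, E, G, H, I, J, K, L, M, N, O} — 13 in total.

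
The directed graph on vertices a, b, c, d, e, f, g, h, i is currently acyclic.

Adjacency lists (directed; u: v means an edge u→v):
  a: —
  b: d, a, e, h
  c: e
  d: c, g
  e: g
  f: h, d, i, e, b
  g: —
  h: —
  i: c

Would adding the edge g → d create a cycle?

Yes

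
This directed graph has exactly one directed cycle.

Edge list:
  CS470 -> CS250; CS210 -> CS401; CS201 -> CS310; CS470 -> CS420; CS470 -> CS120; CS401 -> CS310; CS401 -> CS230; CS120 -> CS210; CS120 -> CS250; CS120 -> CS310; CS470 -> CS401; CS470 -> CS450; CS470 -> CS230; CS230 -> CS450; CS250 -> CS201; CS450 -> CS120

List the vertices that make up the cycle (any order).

DFS with gray/black marking from CS450:
CS450 gray
  CS120 gray
    CS250 gray
      CS201 gray
        CS310 gray
        CS310 black
      CS201 black
    CS250 black
    CS120→CS310: CS310 black — skip
    CS210 gray
      CS401 gray
        CS401→CS310: CS310 black — skip
        CS230 gray
          CS230→CS450: CS450 is gray → back edge
Back edge closes the cycle CS450 → CS120 → CS210 → CS401 → CS230 → CS450; its vertices are {CS120, CS210, CS230, CS401, CS450}.

CS120, CS210, CS230, CS401, CS450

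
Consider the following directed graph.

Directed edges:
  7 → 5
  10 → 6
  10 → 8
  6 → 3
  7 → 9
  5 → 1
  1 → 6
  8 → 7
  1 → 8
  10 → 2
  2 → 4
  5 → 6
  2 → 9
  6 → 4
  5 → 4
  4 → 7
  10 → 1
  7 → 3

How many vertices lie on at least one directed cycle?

A vertex is on a directed cycle iff it belongs to a strongly connected component of size ≥ 2 (or has a self-loop).
The vertices on cycles are {1, 4, 5, 6, 7, 8} — 6 in total.

6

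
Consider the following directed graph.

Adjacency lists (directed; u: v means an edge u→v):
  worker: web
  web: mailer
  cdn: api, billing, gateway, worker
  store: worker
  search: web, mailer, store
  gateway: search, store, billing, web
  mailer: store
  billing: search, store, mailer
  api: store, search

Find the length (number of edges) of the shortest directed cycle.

4

For each vertex v, BFS finds the shortest path from v back to v.
The shortest such closed walk is mailer → store → worker → web → mailer, length 4.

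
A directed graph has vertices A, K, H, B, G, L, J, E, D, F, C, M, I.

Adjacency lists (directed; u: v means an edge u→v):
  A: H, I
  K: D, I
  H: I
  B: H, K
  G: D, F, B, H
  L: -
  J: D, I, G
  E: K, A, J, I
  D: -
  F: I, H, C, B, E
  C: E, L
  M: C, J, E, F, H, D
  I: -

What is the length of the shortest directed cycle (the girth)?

For each vertex v, BFS finds the shortest path from v back to v.
The shortest such closed walk is E → J → G → F → E, length 4.

4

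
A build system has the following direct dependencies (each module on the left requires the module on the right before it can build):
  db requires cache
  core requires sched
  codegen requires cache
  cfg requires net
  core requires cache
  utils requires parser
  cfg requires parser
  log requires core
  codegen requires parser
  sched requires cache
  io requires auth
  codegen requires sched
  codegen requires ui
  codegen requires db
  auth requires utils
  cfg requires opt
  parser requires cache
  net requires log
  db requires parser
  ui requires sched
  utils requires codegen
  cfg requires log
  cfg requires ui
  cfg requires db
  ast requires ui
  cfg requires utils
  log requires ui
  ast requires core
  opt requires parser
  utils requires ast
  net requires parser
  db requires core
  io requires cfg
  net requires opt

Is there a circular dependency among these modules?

No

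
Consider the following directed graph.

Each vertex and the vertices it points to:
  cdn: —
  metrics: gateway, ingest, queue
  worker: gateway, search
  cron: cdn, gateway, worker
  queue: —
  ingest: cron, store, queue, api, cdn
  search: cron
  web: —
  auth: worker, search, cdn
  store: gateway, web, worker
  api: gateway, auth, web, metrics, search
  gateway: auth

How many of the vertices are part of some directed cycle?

A vertex is on a directed cycle iff it belongs to a strongly connected component of size ≥ 2 (or has a self-loop).
The vertices on cycles are {api, auth, cron, ingest, search, worker, gateway, metrics} — 8 in total.

8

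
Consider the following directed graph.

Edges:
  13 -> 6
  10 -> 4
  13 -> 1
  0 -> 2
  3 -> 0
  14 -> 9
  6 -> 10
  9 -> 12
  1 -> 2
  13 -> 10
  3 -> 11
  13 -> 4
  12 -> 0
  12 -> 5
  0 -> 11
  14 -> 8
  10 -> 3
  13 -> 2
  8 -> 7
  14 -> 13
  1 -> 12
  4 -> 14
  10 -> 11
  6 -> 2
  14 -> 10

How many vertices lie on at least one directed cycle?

A vertex is on a directed cycle iff it belongs to a strongly connected component of size ≥ 2 (or has a self-loop).
The vertices on cycles are {4, 6, 10, 13, 14} — 5 in total.

5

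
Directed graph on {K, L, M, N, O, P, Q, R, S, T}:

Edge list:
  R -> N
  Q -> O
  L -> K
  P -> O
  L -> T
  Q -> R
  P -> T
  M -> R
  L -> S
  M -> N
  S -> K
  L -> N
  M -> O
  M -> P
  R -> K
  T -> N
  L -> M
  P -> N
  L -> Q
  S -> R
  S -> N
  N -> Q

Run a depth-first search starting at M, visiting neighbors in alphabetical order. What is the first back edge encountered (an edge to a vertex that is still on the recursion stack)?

DFS from M (visiting neighbors in alphabetical order); mark gray on enter, black on exit:
M gray
  N gray
    Q gray
      O gray
      O black
      R gray
        K gray
        K black
        R→N: N is gray → back edge
First back edge: R → N.

R->N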